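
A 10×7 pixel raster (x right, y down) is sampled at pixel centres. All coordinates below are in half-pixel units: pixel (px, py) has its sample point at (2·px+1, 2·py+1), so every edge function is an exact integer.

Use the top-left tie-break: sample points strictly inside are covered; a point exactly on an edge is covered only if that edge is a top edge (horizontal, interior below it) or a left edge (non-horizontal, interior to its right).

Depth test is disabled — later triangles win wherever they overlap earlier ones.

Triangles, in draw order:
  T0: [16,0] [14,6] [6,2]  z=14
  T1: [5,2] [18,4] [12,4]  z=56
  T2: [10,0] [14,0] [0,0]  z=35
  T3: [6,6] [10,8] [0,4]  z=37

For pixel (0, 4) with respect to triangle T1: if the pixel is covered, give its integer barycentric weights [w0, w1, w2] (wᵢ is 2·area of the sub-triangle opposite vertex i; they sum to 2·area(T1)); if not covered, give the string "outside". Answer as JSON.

T0:
  2·area = 56
  edge (16, 0)→(14, 6): d=(-2,6) right/bottom  bias=-1
  edge (14, 6)→(6, 2): d=(-8,-4) top-left  bias=+0
  edge (6, 2)→(16, 0): d=(10,-2) top-left  bias=+0
    (5,0)@(11, 1): e=[28,28,0] → █  [on edge]
    (6,0)@(13, 1): e=[16,36,4] → █
    (7,0)@(15, 1): e=[4,44,8] → █
    (8,0)@(17, 1): e=[-8,52,12] → ·
    (0,1)@(1, 3): e=[84,-28,0] → ·  [on edge]
    (4,1)@(9, 3): e=[36,4,16] → █
    (7,1)@(15, 3): e=[0,28,28] → ·  [on edge]
    (4,2)@(9, 5): e=[32,-12,36] → ·
    (5,2)@(11, 5): e=[20,-4,40] → ·
    (6,2)@(13, 5): e=[8,4,44] → █
    (7,2)@(15, 5): e=[-4,12,48] → ·
    (6,3)@(13, 7): e=[4,-12,64] → ·
    (6,4)@(13, 9): e=[0,-28,84] → ·  [on edge]
  covered (7 px):
    · · · · · █ █ █ · ·
    · · · · █ █ █ · · ·
    · · · · · · █ · · ·
    · · · · · · · · · ·
    · · · · · · · · · ·
    · · · · · · · · · ·
    · · · · · · · · · ·
T1:
  2·area = 12
  edge (5, 2)→(18, 4): d=(13,2) right/bottom  bias=-1
  edge (18, 4)→(12, 4): d=(-6,0) right/bottom  bias=-1
  edge (12, 4)→(5, 2): d=(-7,-2) top-left  bias=+0
    (4,1)@(9, 3): e=[5,6,1] → █
    (5,1)@(11, 3): e=[1,6,5] → █
    (6,1)@(13, 3): e=[-3,6,9] → ·
    (4,2)@(9, 5): e=[31,-6,-13] → ·
    (5,2)@(11, 5): e=[27,-6,-9] → ·
  covered (2 px):
    · · · · · · · · · ·
    · · · · █ █ · · · ·
    · · · · · · · · · ·
    · · · · · · · · · ·
    · · · · · · · · · ·
    · · · · · · · · · ·
    · · · · · · · · · ·
T2:
  degenerate (2·area = 0) — covers nothing
T3:
  2·area = 4
  edge (6, 6)→(10, 8): d=(4,2) right/bottom  bias=-1
  edge (10, 8)→(0, 4): d=(-10,-4) top-left  bias=+0
  edge (0, 4)→(6, 6): d=(6,2) right/bottom  bias=-1
    (1,2)@(3, 5): e=[2,2,0] → ·  [on edge]
    (4,3)@(9, 7): e=[-2,6,0] → ·  [on edge]
    (7,4)@(15, 9): e=[-6,10,0] → ·  [on edge]
  covered (0 px):
    · · · · · · · · · ·
    · · · · · · · · · ·
    · · · · · · · · · ·
    · · · · · · · · · ·
    · · · · · · · · · ·
    · · · · · · · · · ·
    · · · · · · · · · ·

Result: "outside"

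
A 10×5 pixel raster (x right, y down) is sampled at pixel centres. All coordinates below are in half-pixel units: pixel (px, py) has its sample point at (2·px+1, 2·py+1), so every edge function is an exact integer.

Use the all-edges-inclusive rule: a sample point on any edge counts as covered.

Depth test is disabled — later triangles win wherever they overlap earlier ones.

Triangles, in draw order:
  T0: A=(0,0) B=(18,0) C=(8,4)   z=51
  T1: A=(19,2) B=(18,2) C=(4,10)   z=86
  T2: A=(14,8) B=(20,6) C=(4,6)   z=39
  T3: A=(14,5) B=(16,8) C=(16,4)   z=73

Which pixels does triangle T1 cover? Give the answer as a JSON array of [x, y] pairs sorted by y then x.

T0:
  2·area = 72
  edge (0, 0)→(18, 0): d=(18,0) inclusive
  edge (18, 0)→(8, 4): d=(-10,4) inclusive
  edge (8, 4)→(0, 0): d=(-8,-4) inclusive
    (1,0)@(3, 1): e=[18,50,4] → X
    (2,0)@(5, 1): e=[18,42,12] → X
    (3,0)@(7, 1): e=[18,34,20] → X
    (4,0)@(9, 1): e=[18,26,28] → X
    (5,0)@(11, 1): e=[18,18,36] → X
    (6,0)@(13, 1): e=[18,10,44] → X
    (7,0)@(15, 1): e=[18,2,52] → X
    (8,0)@(17, 1): e=[18,-6,60] → .
    (1,1)@(3, 3): e=[54,30,-12] → .
    (2,1)@(5, 3): e=[54,22,-4] → .
    (3,1)@(7, 3): e=[54,14,4] → X
    (5,1)@(11, 3): e=[54,-2,20] → .
  covered (9 px):
    . X X X X X X X . .
    . . . X X . . . . .
    . . . . . . . . . .
    . . . . . . . . . .
    . . . . . . . . . .
T1:
  2·area = 8  (B↔C swapped to make it positive)
  edge (19, 2)→(4, 10): d=(-15,8) inclusive
  edge (4, 10)→(18, 2): d=(14,-8) inclusive
  edge (18, 2)→(19, 2): d=(1,0) inclusive
    (8,1)@(17, 3): e=[1,6,1] → X
    (9,1)@(19, 3): e=[-15,22,1] → .
    (6,2)@(13, 5): e=[3,2,3] → X
    (7,2)@(15, 5): e=[-13,18,3] → .
    (8,2)@(17, 5): e=[-29,34,3] → .
    (6,3)@(13, 7): e=[-27,30,5] → .
  covered (2 px):
    . . . . . . . . . .
    . . . . . . . . X .
    . . . . . . X . . .
    . . . . . . . . . .
    . . . . . . . . . .
T2:
  2·area = 32  (B↔C swapped to make it positive)
  edge (14, 8)→(4, 6): d=(-10,-2) inclusive
  edge (4, 6)→(20, 6): d=(16,0) inclusive
  edge (20, 6)→(14, 8): d=(-6,2) inclusive
    (4,3)@(9, 7): e=[0,16,16] → X  [on edge]
    (5,3)@(11, 7): e=[4,16,12] → X
    (6,3)@(13, 7): e=[8,16,8] → X
    (7,3)@(15, 7): e=[12,16,4] → X
    (8,3)@(17, 7): e=[16,16,0] → X  [on edge]
    (9,3)@(19, 7): e=[20,16,-4] → .
    (4,4)@(9, 9): e=[-20,48,4] → .
    (5,4)@(11, 9): e=[-16,48,0] → .  [on edge]
    (6,4)@(13, 9): e=[-12,48,-4] → .
    (7,4)@(15, 9): e=[-8,48,-8] → .
    (8,4)@(17, 9): e=[-4,48,-12] → .
    (9,4)@(19, 9): e=[0,48,-16] → .  [on edge]
  covered (5 px):
    . . . . . . . . . .
    . . . . . . . . . .
    . . . . . . . . . .
    . . . . X X X X X .
    . . . . . . . . . .
T3:
  2·area = 8  (B↔C swapped to make it positive)
  edge (14, 5)→(16, 4): d=(2,-1) inclusive
  edge (16, 4)→(16, 8): d=(0,4) inclusive
  edge (16, 8)→(14, 5): d=(-2,-3) inclusive
    (7,2)@(15, 5): e=[1,4,3] → X
    (8,2)@(17, 5): e=[3,-4,9] → .
    (7,3)@(15, 7): e=[5,4,-1] → .
  covered (1 px):
    . . . . . . . . . .
    . . . . . . . . . .
    . . . . . . . X . .
    . . . . . . . . . .
    . . . . . . . . . .

Final: [[8,1],[6,2]]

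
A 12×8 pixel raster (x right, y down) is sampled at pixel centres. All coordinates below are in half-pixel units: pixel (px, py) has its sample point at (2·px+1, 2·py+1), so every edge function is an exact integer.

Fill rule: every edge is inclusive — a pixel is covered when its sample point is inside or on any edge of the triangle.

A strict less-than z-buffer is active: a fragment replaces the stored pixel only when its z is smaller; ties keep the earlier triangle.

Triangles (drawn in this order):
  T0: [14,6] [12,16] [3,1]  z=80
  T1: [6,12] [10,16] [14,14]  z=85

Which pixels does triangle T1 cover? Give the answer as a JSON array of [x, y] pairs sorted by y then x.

T0:
  2·area = 120
  edge (14, 6)→(12, 16): d=(-2,10) inclusive
  edge (12, 16)→(3, 1): d=(-9,-15) inclusive
  edge (3, 1)→(14, 6): d=(11,5) inclusive
    (1,0)@(3, 1): e=[120,0,0] → █  [on edge]
    (2,0)@(5, 1): e=[100,30,-10] → ·
    (7,0)@(15, 1): e=[0,180,-60] → ·  [on edge]
    (1,1)@(3, 3): e=[116,-18,22] → ·
    (2,1)@(5, 3): e=[96,12,12] → █
    (3,1)@(7, 3): e=[76,42,2] → █
    (4,1)@(9, 3): e=[56,72,-8] → ·
    (2,2)@(5, 5): e=[92,-6,34] → ·
    (3,2)@(7, 5): e=[72,24,24] → █
    (4,2)@(9, 5): e=[52,54,14] → █
    (5,2)@(11, 5): e=[32,84,4] → █
    (6,2)@(13, 5): e=[12,114,-6] → ·
    (4,5)@(9, 11): e=[40,0,80] → █  [on edge]
    (6,5)@(13, 11): e=[0,60,60] → █  [on edge]
  covered (17 px):
    · █ · · · · · · · · · ·
    · · █ █ · · · · · · · ·
    · · · █ █ █ · · · · · ·
    · · · █ █ █ █ · · · · ·
    · · · · █ █ █ · · · · ·
    · · · · █ █ █ · · · · ·
    · · · · · █ · · · · · ·
    · · · · · · · · · · · ·
T1:
  2·area = 24  (B↔C swapped to make it positive)
  edge (6, 12)→(14, 14): d=(8,2) inclusive
  edge (14, 14)→(10, 16): d=(-4,2) inclusive
  edge (10, 16)→(6, 12): d=(-4,-4) inclusive
    (0,3)@(1, 7): e=[-30,54,0] → ·  [on edge]
    (1,4)@(3, 9): e=[-18,42,0] → ·  [on edge]
    (2,5)@(5, 11): e=[-6,30,0] → ·  [on edge]
    (3,6)@(7, 13): e=[6,18,0] → █  [on edge]
    (4,6)@(9, 13): e=[2,14,8] → █
    (5,6)@(11, 13): e=[-2,10,16] → ·
    (3,7)@(7, 15): e=[22,10,-8] → ·
    (4,7)@(9, 15): e=[18,6,0] → █  [on edge]
    (5,7)@(11, 15): e=[14,2,8] → █
    (6,7)@(13, 15): e=[10,-2,16] → ·
  covered (4 px):
    · · · · · · · · · · · ·
    · · · · · · · · · · · ·
    · · · · · · · · · · · ·
    · · · · · · · · · · · ·
    · · · · · · · · · · · ·
    · · · · · · · · · · · ·
    · · · █ █ · · · · · · ·
    · · · · █ █ · · · · · ·

Final: [[3,6],[4,6],[4,7],[5,7]]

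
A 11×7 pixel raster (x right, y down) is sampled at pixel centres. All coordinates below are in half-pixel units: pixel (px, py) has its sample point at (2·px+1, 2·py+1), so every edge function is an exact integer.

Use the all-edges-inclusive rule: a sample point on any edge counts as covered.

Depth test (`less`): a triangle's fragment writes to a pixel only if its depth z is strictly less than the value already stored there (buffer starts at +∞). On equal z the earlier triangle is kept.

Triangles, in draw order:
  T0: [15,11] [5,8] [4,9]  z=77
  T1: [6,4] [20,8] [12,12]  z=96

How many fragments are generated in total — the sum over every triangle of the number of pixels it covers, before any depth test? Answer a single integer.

T0:
  2·area = 13  (B↔C swapped to make it positive)
  edge (15, 11)→(4, 9): d=(-11,-2) inclusive
  edge (4, 9)→(5, 8): d=(1,-1) inclusive
  edge (5, 8)→(15, 11): d=(10,3) inclusive
    (2,4)@(5, 9): e=[2,1,10] → #
    (3,4)@(7, 9): e=[6,3,4] → #
    (4,4)@(9, 9): e=[10,5,-2] → ·
    (2,5)@(5, 11): e=[-20,3,30] → ·
    (3,5)@(7, 11): e=[-16,5,24] → ·
    (7,5)@(15, 11): e=[0,13,0] → #  [on edge]
    (8,5)@(17, 11): e=[4,15,-6] → ·
    (7,6)@(15, 13): e=[-22,15,20] → ·
  covered (3 px):
    · · · · · · · · · · ·
    · · · · · · · · · · ·
    · · · · · · · · · · ·
    · · · · · · · · · · ·
    · · # # · · · · · · ·
    · · · · · · · # · · ·
    · · · · · · · · · · ·
T1:
  2·area = 88
  edge (6, 4)→(20, 8): d=(14,4) inclusive
  edge (20, 8)→(12, 12): d=(-8,4) inclusive
  edge (12, 12)→(6, 4): d=(-6,-8) inclusive
    (3,2)@(7, 5): e=[10,76,2] → #
    (4,2)@(9, 5): e=[2,68,18] → #
    (5,2)@(11, 5): e=[-6,60,34] → ·
    (3,3)@(7, 7): e=[38,60,-10] → ·
    (4,3)@(9, 7): e=[30,52,6] → #
    (5,3)@(11, 7): e=[22,44,22] → #
    (6,3)@(13, 7): e=[14,36,38] → #
    (7,3)@(15, 7): e=[6,28,54] → #
    (8,3)@(17, 7): e=[-2,20,70] → ·
    (4,4)@(9, 9): e=[58,36,-6] → ·
    (5,4)@(11, 9): e=[50,28,10] → #
    (8,4)@(17, 9): e=[26,4,58] → #
  covered (11 px):
    · · · · · · · · · · ·
    · · · · · · · · · · ·
    · · · # # · · · · · ·
    · · · · # # # # · · ·
    · · · · · # # # # · ·
    · · · · · · # · · · ·
    · · · · · · · · · · ·

Result: 14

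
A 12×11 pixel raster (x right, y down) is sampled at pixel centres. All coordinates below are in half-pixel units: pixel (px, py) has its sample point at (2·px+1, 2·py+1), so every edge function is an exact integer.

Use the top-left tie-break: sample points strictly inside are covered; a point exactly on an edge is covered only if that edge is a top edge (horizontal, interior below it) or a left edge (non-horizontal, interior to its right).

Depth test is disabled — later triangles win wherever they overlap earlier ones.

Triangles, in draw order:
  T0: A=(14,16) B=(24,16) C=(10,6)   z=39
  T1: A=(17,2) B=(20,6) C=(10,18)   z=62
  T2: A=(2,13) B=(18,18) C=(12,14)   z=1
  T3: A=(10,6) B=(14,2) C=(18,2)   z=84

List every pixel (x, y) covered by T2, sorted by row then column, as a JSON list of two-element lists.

T0:
  2·area = 100  (B↔C swapped to make it positive)
  edge (14, 16)→(10, 6): d=(-4,-10) top-left  bias=+0
  edge (10, 6)→(24, 16): d=(14,10) right/bottom  bias=-1
  edge (24, 16)→(14, 16): d=(-10,0) right/bottom  bias=-1
    (1,0)@(3, 1): e=[-50,0,150] → ·  [on edge]
    (5,3)@(11, 7): e=[6,4,90] → #
    (6,3)@(13, 7): e=[26,-16,90] → ·
    (5,4)@(11, 9): e=[-2,32,70] → ·
    (6,4)@(13, 9): e=[18,12,70] → #
    (7,4)@(15, 9): e=[38,-8,70] → ·
    (6,5)@(13, 11): e=[10,40,50] → #
    (7,5)@(15, 11): e=[30,20,50] → #
    (8,5)@(17, 11): e=[50,0,50] → ·  [on edge]
    (6,6)@(13, 13): e=[2,68,30] → #
    (8,6)@(17, 13): e=[42,28,30] → #
    (9,6)@(19, 13): e=[62,8,30] → #
  covered (12 px):
    · · · · · · · · · · · ·
    · · · · · · · · · · · ·
    · · · · · · · · · · · ·
    · · · · · # · · · · · ·
    · · · · · · # · · · · ·
    · · · · · · # # · · · ·
    · · · · · · # # # # · ·
    · · · · · · · # # # # ·
    · · · · · · · · · · · ·
    · · · · · · · · · · · ·
    · · · · · · · · · · · ·
T1:
  2·area = 76
  edge (17, 2)→(20, 6): d=(3,4) right/bottom  bias=-1
  edge (20, 6)→(10, 18): d=(-10,12) right/bottom  bias=-1
  edge (10, 18)→(17, 2): d=(7,-16) top-left  bias=+0
    (8,1)@(17, 3): e=[3,66,7] → #
    (9,1)@(19, 3): e=[-5,42,39] → ·
    (8,2)@(17, 5): e=[9,46,21] → #
    (9,2)@(19, 5): e=[1,22,53] → #
    (10,2)@(21, 5): e=[-7,-2,85] → ·
    (7,3)@(15, 7): e=[23,50,3] → #
    (10,3)@(21, 7): e=[-1,-22,99] → ·
    (7,4)@(15, 9): e=[29,30,17] → #
    (9,4)@(19, 9): e=[13,-18,81] → ·
    (7,5)@(15, 11): e=[35,10,31] → #
    (8,5)@(17, 11): e=[27,-14,63] → ·
    (6,6)@(13, 13): e=[49,14,13] → #
  covered (10 px):
    · · · · · · · · · · · ·
    · · · · · · · · # · · ·
    · · · · · · · · # # · ·
    · · · · · · · # # # · ·
    · · · · · · · # # · · ·
    · · · · · · · # · · · ·
    · · · · · · # · · · · ·
    · · · · · · · · · · · ·
    · · · · · · · · · · · ·
    · · · · · · · · · · · ·
    · · · · · · · · · · · ·
T2:
  2·area = 34  (B↔C swapped to make it positive)
  edge (2, 13)→(12, 14): d=(10,1) right/bottom  bias=-1
  edge (12, 14)→(18, 18): d=(6,4) right/bottom  bias=-1
  edge (18, 18)→(2, 13): d=(-16,-5) top-left  bias=+0
    (4,7)@(9, 15): e=[13,18,3] → #
    (5,7)@(11, 15): e=[11,10,13] → #
    (6,7)@(13, 15): e=[9,2,23] → #
    (7,7)@(15, 15): e=[7,-6,33] → ·
    (4,8)@(9, 17): e=[33,30,-29] → ·
    (5,8)@(11, 17): e=[31,22,-19] → ·
    (6,8)@(13, 17): e=[29,14,-9] → ·
    (7,8)@(15, 17): e=[27,6,1] → #
    (8,8)@(17, 17): e=[25,-2,11] → ·
    (7,9)@(15, 19): e=[47,18,-31] → ·
  covered (4 px):
    · · · · · · · · · · · ·
    · · · · · · · · · · · ·
    · · · · · · · · · · · ·
    · · · · · · · · · · · ·
    · · · · · · · · · · · ·
    · · · · · · · · · · · ·
    · · · · · · · · · · · ·
    · · · · # # # · · · · ·
    · · · · · · · # · · · ·
    · · · · · · · · · · · ·
    · · · · · · · · · · · ·
T3:
  2·area = 16
  edge (10, 6)→(14, 2): d=(4,-4) top-left  bias=+0
  edge (14, 2)→(18, 2): d=(4,0) top-left  bias=+0
  edge (18, 2)→(10, 6): d=(-8,4) right/bottom  bias=-1
    (7,0)@(15, 1): e=[0,-4,20] → ·  [on edge]
    (6,1)@(13, 3): e=[0,4,12] → #  [on edge]
    (7,1)@(15, 3): e=[8,4,4] → #
    (8,1)@(17, 3): e=[16,4,-4] → ·
    (5,2)@(11, 5): e=[0,12,4] → #  [on edge]
    (6,2)@(13, 5): e=[8,12,-4] → ·
    (7,2)@(15, 5): e=[16,12,-12] → ·
    (4,3)@(9, 7): e=[0,20,-4] → ·  [on edge]
    (5,3)@(11, 7): e=[8,20,-12] → ·
    (3,4)@(7, 9): e=[0,28,-12] → ·  [on edge]
    (2,5)@(5, 11): e=[0,36,-20] → ·  [on edge]
    (1,6)@(3, 13): e=[0,44,-28] → ·  [on edge]
    (0,7)@(1, 15): e=[0,52,-36] → ·  [on edge]
  covered (3 px):
    · · · · · · · · · · · ·
    · · · · · · # # · · · ·
    · · · · · # · · · · · ·
    · · · · · · · · · · · ·
    · · · · · · · · · · · ·
    · · · · · · · · · · · ·
    · · · · · · · · · · · ·
    · · · · · · · · · · · ·
    · · · · · · · · · · · ·
    · · · · · · · · · · · ·
    · · · · · · · · · · · ·

Final: [[4,7],[5,7],[6,7],[7,8]]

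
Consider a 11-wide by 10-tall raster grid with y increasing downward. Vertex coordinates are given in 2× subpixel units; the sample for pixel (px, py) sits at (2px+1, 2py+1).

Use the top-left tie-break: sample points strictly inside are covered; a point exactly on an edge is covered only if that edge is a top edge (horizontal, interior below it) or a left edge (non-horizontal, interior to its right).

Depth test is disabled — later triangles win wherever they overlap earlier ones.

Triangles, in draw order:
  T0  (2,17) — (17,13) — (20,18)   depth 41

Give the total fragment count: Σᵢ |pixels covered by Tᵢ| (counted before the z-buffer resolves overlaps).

T0:
  2·area = 87
  edge (2, 17)→(17, 13): d=(15,-4) top-left  bias=+0
  edge (17, 13)→(20, 18): d=(3,5) right/bottom  bias=-1
  edge (20, 18)→(2, 17): d=(-18,-1) top-left  bias=+0
    (5,1)@(11, 3): e=[-174,0,261] → .  [on edge]
    (8,6)@(17, 13): e=[0,0,87] → .  [on edge]
    (5,7)@(11, 15): e=[6,36,45] → X
    (6,7)@(13, 15): e=[14,26,47] → X
    (7,7)@(15, 15): e=[22,16,49] → X
    (8,7)@(17, 15): e=[30,6,51] → X
    (9,7)@(19, 15): e=[38,-4,53] → .
    (1,8)@(3, 17): e=[4,82,1] → X
    (2,8)@(5, 17): e=[12,72,3] → X
    (3,8)@(7, 17): e=[20,62,5] → X
    (4,8)@(9, 17): e=[28,52,7] → X
    (9,8)@(19, 17): e=[68,2,17] → X
  covered (13 px):
    . . . . . . . . . . .
    . . . . . . . . . . .
    . . . . . . . . . . .
    . . . . . . . . . . .
    . . . . . . . . . . .
    . . . . . . . . . . .
    . . . . . . . . . . .
    . . . . . X X X X . .
    . X X X X X X X X X .
    . . . . . . . . . . .

Result: 13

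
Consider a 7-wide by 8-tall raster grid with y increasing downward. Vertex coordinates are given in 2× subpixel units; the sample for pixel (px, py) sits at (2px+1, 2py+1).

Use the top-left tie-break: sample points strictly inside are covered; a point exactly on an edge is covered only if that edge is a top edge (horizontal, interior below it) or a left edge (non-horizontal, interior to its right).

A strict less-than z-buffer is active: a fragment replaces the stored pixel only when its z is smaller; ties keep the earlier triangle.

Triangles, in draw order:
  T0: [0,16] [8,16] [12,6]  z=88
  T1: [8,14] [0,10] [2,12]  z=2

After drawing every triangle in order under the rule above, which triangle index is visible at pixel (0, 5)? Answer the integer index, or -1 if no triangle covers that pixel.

T0:
  2·area = 80  (B↔C swapped to make it positive)
  edge (0, 16)→(12, 6): d=(12,-10) top-left  bias=+0
  edge (12, 6)→(8, 16): d=(-4,10) right/bottom  bias=-1
  edge (8, 16)→(0, 16): d=(-8,0) right/bottom  bias=-1
    (5,3)@(11, 7): e=[2,6,72] → #
    (6,3)@(13, 7): e=[22,-14,72] → ·
    (4,4)@(9, 9): e=[6,18,56] → #
    (5,4)@(11, 9): e=[26,-2,56] → ·
    (3,5)@(7, 11): e=[10,30,40] → #
    (5,5)@(11, 11): e=[50,-10,40] → ·
    (2,6)@(5, 13): e=[14,42,24] → #
    (5,6)@(11, 13): e=[74,-18,24] → ·
    (1,7)@(3, 15): e=[18,54,8] → #
    (4,7)@(9, 15): e=[78,-6,8] → ·
  covered (10 px):
    · · · · · · ·
    · · · · · · ·
    · · · · · · ·
    · · · · · # ·
    · · · · # · ·
    · · · # # · ·
    · · # # # · ·
    · # # # · · ·
T1:
  2·area = 8  (B↔C swapped to make it positive)
  edge (8, 14)→(2, 12): d=(-6,-2) top-left  bias=+0
  edge (2, 12)→(0, 10): d=(-2,-2) top-left  bias=+0
  edge (0, 10)→(8, 14): d=(8,4) right/bottom  bias=-1
    (0,5)@(1, 11): e=[4,0,4] → #  [on edge]
    (1,5)@(3, 11): e=[8,4,-4] → ·
    (0,6)@(1, 13): e=[-8,-4,20] → ·
    (1,6)@(3, 13): e=[-4,0,12] → ·  [on edge]
    (2,6)@(5, 13): e=[0,4,4] → #  [on edge]
    (3,6)@(7, 13): e=[4,8,-4] → ·
    (2,7)@(5, 15): e=[-12,0,20] → ·  [on edge]
    (5,7)@(11, 15): e=[0,12,-4] → ·  [on edge]
  covered (2 px):
    · · · · · · ·
    · · · · · · ·
    · · · · · · ·
    · · · · · · ·
    · · · · · · ·
    # · · · · · ·
    · · # · · · ·
    · · · · · · ·

Z-buffer (winner per pixel, '.' = empty):
  . . . . . . .
  . . . . . . .
  . . . . . . .
  . . . . . 0 .
  . . . . 0 . .
  1 . . 0 0 . .
  . . 1 0 0 . .
  . 0 0 0 . . .

Answer: 1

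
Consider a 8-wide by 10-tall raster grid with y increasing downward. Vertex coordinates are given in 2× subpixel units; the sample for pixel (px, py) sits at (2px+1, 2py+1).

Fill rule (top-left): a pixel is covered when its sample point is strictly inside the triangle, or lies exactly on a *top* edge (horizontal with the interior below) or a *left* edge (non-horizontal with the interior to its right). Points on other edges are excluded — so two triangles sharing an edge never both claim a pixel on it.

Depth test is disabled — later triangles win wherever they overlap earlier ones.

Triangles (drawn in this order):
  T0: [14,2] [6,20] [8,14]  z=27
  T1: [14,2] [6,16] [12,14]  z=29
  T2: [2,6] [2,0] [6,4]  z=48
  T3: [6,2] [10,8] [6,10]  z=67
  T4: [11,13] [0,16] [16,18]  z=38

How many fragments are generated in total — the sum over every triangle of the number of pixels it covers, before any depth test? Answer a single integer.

T0:
  2·area = 12
  edge (14, 2)→(6, 20): d=(-8,18) right/bottom  bias=-1
  edge (6, 20)→(8, 14): d=(2,-6) top-left  bias=+0
  edge (8, 14)→(14, 2): d=(6,-12) top-left  bias=+0
    (5,2)@(11, 5): e=[30,0,-18] → .  [on edge]
    (4,5)@(9, 11): e=[18,0,-6] → .  [on edge]
    (4,6)@(9, 13): e=[2,4,6] → X
    (5,6)@(11, 13): e=[-34,16,30] → .
    (4,7)@(9, 15): e=[-14,8,18] → .
    (3,8)@(7, 17): e=[6,0,6] → X  [on edge]
    (4,8)@(9, 17): e=[-30,12,30] → .
    (3,9)@(7, 19): e=[-10,4,18] → .
  covered (2 px):
    . . . . . . . .
    . . . . . . . .
    . . . . . . . .
    . . . . . . . .
    . . . . . . . .
    . . . . . . . .
    . . . . X . . .
    . . . . . . . .
    . . . X . . . .
    . . . . . . . .
T1:
  2·area = 68  (B↔C swapped to make it positive)
  edge (14, 2)→(12, 14): d=(-2,12) right/bottom  bias=-1
  edge (12, 14)→(6, 16): d=(-6,2) right/bottom  bias=-1
  edge (6, 16)→(14, 2): d=(8,-14) top-left  bias=+0
    (6,2)@(13, 5): e=[6,52,10] → X
    (7,2)@(15, 5): e=[-18,48,38] → .
    (6,3)@(13, 7): e=[2,40,26] → X
    (7,3)@(15, 7): e=[-22,36,54] → .
    (5,4)@(11, 9): e=[22,32,14] → X
    (6,4)@(13, 9): e=[-2,28,42] → .
    (4,5)@(9, 11): e=[42,24,2] → X
    (6,5)@(13, 11): e=[-6,16,58] → .
    (4,6)@(9, 13): e=[38,12,18] → X
    (6,6)@(13, 13): e=[-10,4,74] → .
    (7,6)@(15, 13): e=[-34,0,102] → .  [on edge]
    (3,7)@(7, 15): e=[58,4,6] → X
    (4,7)@(9, 15): e=[34,0,34] → .  [on edge]
    (1,8)@(3, 17): e=[102,0,-34] → .  [on edge]
  covered (8 px):
    . . . . . . . .
    . . . . . . . .
    . . . . . . X .
    . . . . . . X .
    . . . . . X . .
    . . . . X X . .
    . . . . X X . .
    . . . X . . . .
    . . . . . . . .
    . . . . . . . .
T2:
  2·area = 24
  edge (2, 6)→(2, 0): d=(0,-6) top-left  bias=+0
  edge (2, 0)→(6, 4): d=(4,4) right/bottom  bias=-1
  edge (6, 4)→(2, 6): d=(-4,2) right/bottom  bias=-1
    (1,0)@(3, 1): e=[6,0,18] → .  [on edge]
    (1,1)@(3, 3): e=[6,8,10] → X
    (2,1)@(5, 3): e=[18,0,6] → .  [on edge]
    (1,2)@(3, 5): e=[6,16,2] → X
    (2,2)@(5, 5): e=[18,8,-2] → .
    (3,2)@(7, 5): e=[30,0,-6] → .  [on edge]
    (1,3)@(3, 7): e=[6,24,-6] → .
    (4,3)@(9, 7): e=[42,0,-18] → .  [on edge]
    (5,4)@(11, 9): e=[54,0,-30] → .  [on edge]
    (6,5)@(13, 11): e=[66,0,-42] → .  [on edge]
    (7,6)@(15, 13): e=[78,0,-54] → .  [on edge]
  covered (2 px):
    . . . . . . . .
    . X . . . . . .
    . X . . . . . .
    . . . . . . . .
    . . . . . . . .
    . . . . . . . .
    . . . . . . . .
    . . . . . . . .
    . . . . . . . .
    . . . . . . . .
T3:
  2·area = 32
  edge (6, 2)→(10, 8): d=(4,6) right/bottom  bias=-1
  edge (10, 8)→(6, 10): d=(-4,2) right/bottom  bias=-1
  edge (6, 10)→(6, 2): d=(0,-8) top-left  bias=+0
    (3,2)@(7, 5): e=[6,18,8] → X
    (4,2)@(9, 5): e=[-6,14,24] → .
    (3,3)@(7, 7): e=[14,10,8] → X
    (4,3)@(9, 7): e=[2,6,24] → X
    (5,3)@(11, 7): e=[-10,2,40] → .
    (3,4)@(7, 9): e=[22,2,8] → X
    (4,4)@(9, 9): e=[10,-2,24] → .
    (3,5)@(7, 11): e=[30,-6,8] → .
  covered (4 px):
    . . . . . . . .
    . . . . . . . .
    . . . X . . . .
    . . . X X . . .
    . . . X . . . .
    . . . . . . . .
    . . . . . . . .
    . . . . . . . .
    . . . . . . . .
    . . . . . . . .
T4:
  2·area = 70  (B↔C swapped to make it positive)
  edge (11, 13)→(16, 18): d=(5,5) right/bottom  bias=-1
  edge (16, 18)→(0, 16): d=(-16,-2) top-left  bias=+0
  edge (0, 16)→(11, 13): d=(11,-3) top-left  bias=+0
    (0,1)@(1, 3): e=[0,210,-140] → .  [on edge]
    (1,2)@(3, 5): e=[0,182,-112] → .  [on edge]
    (2,3)@(5, 7): e=[0,154,-84] → .  [on edge]
    (3,4)@(7, 9): e=[0,126,-56] → .  [on edge]
    (4,5)@(9, 11): e=[0,98,-28] → .  [on edge]
    (5,6)@(11, 13): e=[0,70,0] → .  [on edge]
    (2,7)@(5, 15): e=[40,26,4] → X
    (3,7)@(7, 15): e=[30,30,10] → X
    (4,7)@(9, 15): e=[20,34,16] → X
    (5,7)@(11, 15): e=[10,38,22] → X
    (6,7)@(13, 15): e=[0,42,28] → .  [on edge]
    (2,8)@(5, 17): e=[50,-6,26] → .
    (7,8)@(15, 17): e=[0,14,56] → .  [on edge]
  covered (7 px):
    . . . . . . . .
    . . . . . . . .
    . . . . . . . .
    . . . . . . . .
    . . . . . . . .
    . . . . . . . .
    . . . . . . . .
    . . X X X X . .
    . . . . X X X .
    . . . . . . . .

Final: 23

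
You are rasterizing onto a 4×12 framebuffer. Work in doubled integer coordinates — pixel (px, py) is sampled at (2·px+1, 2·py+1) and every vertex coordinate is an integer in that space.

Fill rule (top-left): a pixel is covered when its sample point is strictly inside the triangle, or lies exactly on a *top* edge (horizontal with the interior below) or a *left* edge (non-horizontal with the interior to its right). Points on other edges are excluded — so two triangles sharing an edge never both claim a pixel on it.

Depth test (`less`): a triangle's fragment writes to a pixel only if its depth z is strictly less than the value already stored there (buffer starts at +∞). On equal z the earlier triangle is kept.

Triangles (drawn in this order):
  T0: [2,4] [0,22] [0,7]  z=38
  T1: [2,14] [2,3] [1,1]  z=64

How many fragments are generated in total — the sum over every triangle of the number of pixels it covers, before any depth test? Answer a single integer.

T0:
  2·area = 30
  edge (2, 4)→(0, 22): d=(-2,18) right/bottom  bias=-1
  edge (0, 22)→(0, 7): d=(0,-15) top-left  bias=+0
  edge (0, 7)→(2, 4): d=(2,-3) top-left  bias=+0
    (0,3)@(1, 7): e=[12,15,3] → █
    (1,3)@(3, 7): e=[-24,45,9] → ·
    (0,4)@(1, 9): e=[8,15,7] → █
    (1,4)@(3, 9): e=[-28,45,13] → ·
    (0,5)@(1, 11): e=[4,15,11] → █
    (1,5)@(3, 11): e=[-32,45,17] → ·
    (0,6)@(1, 13): e=[0,15,15] → ·  [on edge]
  covered (3 px):
    · · · ·
    · · · ·
    · · · ·
    █ · · ·
    █ · · ·
    █ · · ·
    · · · ·
    · · · ·
    · · · ·
    · · · ·
    · · · ·
    · · · ·
T1:
  2·area = 11  (B↔C swapped to make it positive)
  edge (2, 14)→(1, 1): d=(-1,-13) top-left  bias=+0
  edge (1, 1)→(2, 3): d=(1,2) right/bottom  bias=-1
  edge (2, 3)→(2, 14): d=(0,11) right/bottom  bias=-1
    (0,0)@(1, 1): e=[0,0,11] → ·  [on edge]
    (1,2)@(3, 5): e=[22,0,-11] → ·  [on edge]
    (2,4)@(5, 9): e=[44,0,-33] → ·  [on edge]
    (3,6)@(7, 13): e=[66,0,-55] → ·  [on edge]
  covered (0 px):
    · · · ·
    · · · ·
    · · · ·
    · · · ·
    · · · ·
    · · · ·
    · · · ·
    · · · ·
    · · · ·
    · · · ·
    · · · ·
    · · · ·

Final: 3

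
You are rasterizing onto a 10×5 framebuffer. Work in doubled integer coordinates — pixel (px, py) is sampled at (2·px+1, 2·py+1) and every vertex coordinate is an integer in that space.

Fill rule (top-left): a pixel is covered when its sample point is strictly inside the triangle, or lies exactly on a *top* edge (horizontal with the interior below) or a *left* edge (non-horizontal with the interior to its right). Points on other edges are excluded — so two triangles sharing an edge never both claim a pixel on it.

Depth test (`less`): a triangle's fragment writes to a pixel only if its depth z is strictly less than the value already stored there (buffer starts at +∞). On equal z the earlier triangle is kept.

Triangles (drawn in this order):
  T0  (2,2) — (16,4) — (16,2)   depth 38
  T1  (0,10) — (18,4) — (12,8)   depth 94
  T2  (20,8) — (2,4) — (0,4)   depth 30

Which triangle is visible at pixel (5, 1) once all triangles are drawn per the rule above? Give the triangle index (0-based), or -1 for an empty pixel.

T0:
  2·area = 28  (B↔C swapped to make it positive)
  edge (2, 2)→(16, 2): d=(14,0) top-left  bias=+0
  edge (16, 2)→(16, 4): d=(0,2) right/bottom  bias=-1
  edge (16, 4)→(2, 2): d=(-14,-2) top-left  bias=+0
    (4,1)@(9, 3): e=[14,14,0] → █  [on edge]
    (5,1)@(11, 3): e=[14,10,4] → █
    (6,1)@(13, 3): e=[14,6,8] → █
    (7,1)@(15, 3): e=[14,2,12] → █
    (8,1)@(17, 3): e=[14,-2,16] → ·
    (4,2)@(9, 5): e=[42,14,-28] → ·
    (5,2)@(11, 5): e=[42,10,-24] → ·
    (6,2)@(13, 5): e=[42,6,-20] → ·
    (7,2)@(15, 5): e=[42,2,-16] → ·
  covered (4 px):
    · · · · · · · · · ·
    · · · · █ █ █ █ · ·
    · · · · · · · · · ·
    · · · · · · · · · ·
    · · · · · · · · · ·
T1:
  2·area = 36
  edge (0, 10)→(18, 4): d=(18,-6) top-left  bias=+0
  edge (18, 4)→(12, 8): d=(-6,4) right/bottom  bias=-1
  edge (12, 8)→(0, 10): d=(-12,2) right/bottom  bias=-1
    (7,2)@(15, 5): e=[0,6,30] → █  [on edge]
    (8,2)@(17, 5): e=[12,-2,26] → ·
    (4,3)@(9, 7): e=[0,18,18] → █  [on edge]
    (5,3)@(11, 7): e=[12,10,14] → █
    (6,3)@(13, 7): e=[24,2,10] → █
    (7,3)@(15, 7): e=[36,-6,6] → ·
    (1,4)@(3, 9): e=[0,30,6] → █  [on edge]
    (2,4)@(5, 9): e=[12,22,2] → █
    (3,4)@(7, 9): e=[24,14,-2] → ·
    (4,4)@(9, 9): e=[36,6,-6] → ·
    (5,4)@(11, 9): e=[48,-2,-10] → ·
    (6,4)@(13, 9): e=[60,-10,-14] → ·
  covered (6 px):
    · · · · · · · · · ·
    · · · · · · · · · ·
    · · · · · · · █ · ·
    · · · · █ █ █ · · ·
    · █ █ · · · · · · ·
T2:
  2·area = 8  (B↔C swapped to make it positive)
  edge (20, 8)→(0, 4): d=(-20,-4) top-left  bias=+0
  edge (0, 4)→(2, 4): d=(2,0) top-left  bias=+0
  edge (2, 4)→(20, 8): d=(18,4) right/bottom  bias=-1
    (2,2)@(5, 5): e=[0,2,6] → █  [on edge]
    (3,2)@(7, 5): e=[8,2,-2] → ·
    (2,3)@(5, 7): e=[-40,6,42] → ·
    (7,3)@(15, 7): e=[0,6,2] → █  [on edge]
    (8,3)@(17, 7): e=[8,6,-6] → ·
    (7,4)@(15, 9): e=[-40,10,38] → ·
  covered (2 px):
    · · · · · · · · · ·
    · · · · · · · · · ·
    · · █ · · · · · · ·
    · · · · · · · █ · ·
    · · · · · · · · · ·

Z-buffer (winner per pixel, '.' = empty):
  . . . . . . . . . .
  . . . . 0 0 0 0 . .
  . . 2 . . . . 1 . .
  . . . . 1 1 1 2 . .
  . 1 1 . . . . . . .

Result: 0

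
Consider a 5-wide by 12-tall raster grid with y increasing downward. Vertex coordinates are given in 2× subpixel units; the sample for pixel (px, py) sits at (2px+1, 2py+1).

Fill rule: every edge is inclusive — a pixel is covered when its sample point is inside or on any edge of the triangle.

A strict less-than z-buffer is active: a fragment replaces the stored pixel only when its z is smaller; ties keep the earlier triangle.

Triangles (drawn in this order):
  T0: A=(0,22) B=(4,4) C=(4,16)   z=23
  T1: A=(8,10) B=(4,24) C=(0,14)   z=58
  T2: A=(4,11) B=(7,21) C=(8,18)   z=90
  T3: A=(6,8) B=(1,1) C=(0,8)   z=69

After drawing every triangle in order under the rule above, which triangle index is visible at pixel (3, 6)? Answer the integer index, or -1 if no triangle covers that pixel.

T0:
  2·area = 48
  edge (0, 22)→(4, 4): d=(4,-18) inclusive
  edge (4, 4)→(4, 16): d=(0,12) inclusive
  edge (4, 16)→(0, 22): d=(-4,6) inclusive
    (1,4)@(3, 9): e=[2,12,34] → X
    (2,4)@(5, 9): e=[38,-12,22] → .
    (1,5)@(3, 11): e=[10,12,26] → X
    (2,5)@(5, 11): e=[46,-12,14] → .
    (1,6)@(3, 13): e=[18,12,18] → X
    (2,6)@(5, 13): e=[54,-12,6] → .
    (1,7)@(3, 15): e=[26,12,10] → X
    (2,7)@(5, 15): e=[62,-12,-2] → .
    (1,8)@(3, 17): e=[34,12,2] → X
    (2,8)@(5, 17): e=[70,-12,-10] → .
    (0,9)@(1, 19): e=[6,36,6] → X
    (1,9)@(3, 19): e=[42,12,-6] → .
  covered (6 px):
    . . . . .
    . . . . .
    . . . . .
    . . . . .
    . X . . .
    . X . . .
    . X . . .
    . X . . .
    . X . . .
    X . . . .
    . . . . .
    . . . . .
T1:
  2·area = 96
  edge (8, 10)→(4, 24): d=(-4,14) inclusive
  edge (4, 24)→(0, 14): d=(-4,-10) inclusive
  edge (0, 14)→(8, 10): d=(8,-4) inclusive
    (3,5)@(7, 11): e=[10,82,4] → X
    (4,5)@(9, 11): e=[-18,102,12] → .
    (1,6)@(3, 13): e=[58,34,4] → X
    (2,6)@(5, 13): e=[30,54,12] → X
    (4,6)@(9, 13): e=[-26,94,28] → .
    (0,7)@(1, 15): e=[78,6,12] → X
    (3,7)@(7, 15): e=[-6,66,36] → .
    (0,8)@(1, 17): e=[70,-2,28] → .
    (1,8)@(3, 17): e=[42,18,36] → X
    (3,8)@(7, 17): e=[-14,58,52] → .
    (1,9)@(3, 19): e=[34,10,52] → X
    (3,9)@(7, 19): e=[-22,50,68] → .
  covered (12 px):
    . . . . .
    . . . . .
    . . . . .
    . . . . .
    . . . . .
    . . . X .
    . X X X .
    X X X . .
    . X X . .
    . X X . .
    . X . . .
    . . . . .
T2:
  2·area = 19  (B↔C swapped to make it positive)
  edge (4, 11)→(8, 18): d=(4,7) inclusive
  edge (8, 18)→(7, 21): d=(-1,3) inclusive
  edge (7, 21)→(4, 11): d=(-3,-10) inclusive
    (0,0)@(1, 1): e=[-19,38,0] → .  [on edge]
    (2,6)@(5, 13): e=[1,14,4] → X
    (3,6)@(7, 13): e=[-13,8,24] → .
    (2,7)@(5, 15): e=[9,12,-2] → .
    (4,7)@(9, 15): e=[-19,0,38] → .  [on edge]
    (3,8)@(7, 17): e=[3,4,12] → X
    (4,8)@(9, 17): e=[-11,-2,32] → .
    (3,9)@(7, 19): e=[11,2,6] → X
    (4,9)@(9, 19): e=[-3,-4,26] → .
    (3,10)@(7, 21): e=[19,0,0] → X  [on edge]
    (4,10)@(9, 21): e=[5,-6,20] → .
    (3,11)@(7, 23): e=[27,-2,-6] → .
  covered (4 px):
    . . . . .
    . . . . .
    . . . . .
    . . . . .
    . . . . .
    . . . . .
    . . X . .
    . . . . .
    . . . X .
    . . . X .
    . . . X .
    . . . . .
T3:
  2·area = 42  (B↔C swapped to make it positive)
  edge (6, 8)→(0, 8): d=(-6,0) inclusive
  edge (0, 8)→(1, 1): d=(1,-7) inclusive
  edge (1, 1)→(6, 8): d=(5,7) inclusive
    (0,0)@(1, 1): e=[42,0,0] → X  [on edge]
    (1,0)@(3, 1): e=[42,14,-14] → .
    (0,1)@(1, 3): e=[30,2,10] → X
    (1,1)@(3, 3): e=[30,16,-4] → .
    (0,2)@(1, 5): e=[18,4,20] → X
    (1,2)@(3, 5): e=[18,18,6] → X
    (2,2)@(5, 5): e=[18,32,-8] → .
    (0,3)@(1, 7): e=[6,6,30] → X
    (2,3)@(5, 7): e=[6,34,2] → X
    (3,3)@(7, 7): e=[6,48,-12] → .
    (0,4)@(1, 9): e=[-6,8,40] → .
    (1,4)@(3, 9): e=[-6,22,26] → .
  covered (7 px):
    X . . . .
    X . . . .
    X X . . .
    X X X . .
    . . . . .
    . . . . .
    . . . . .
    . . . . .
    . . . . .
    . . . . .
    . . . . .
    . . . . .

Z-buffer (winner per pixel, '.' = empty):
  3 . . . .
  3 . . . .
  3 3 . . .
  3 3 3 . .
  . 0 . . .
  . 0 . 1 .
  . 0 1 1 .
  1 0 1 . .
  . 0 1 2 .
  0 1 1 2 .
  . 1 . 2 .
  . . . . .

Result: 1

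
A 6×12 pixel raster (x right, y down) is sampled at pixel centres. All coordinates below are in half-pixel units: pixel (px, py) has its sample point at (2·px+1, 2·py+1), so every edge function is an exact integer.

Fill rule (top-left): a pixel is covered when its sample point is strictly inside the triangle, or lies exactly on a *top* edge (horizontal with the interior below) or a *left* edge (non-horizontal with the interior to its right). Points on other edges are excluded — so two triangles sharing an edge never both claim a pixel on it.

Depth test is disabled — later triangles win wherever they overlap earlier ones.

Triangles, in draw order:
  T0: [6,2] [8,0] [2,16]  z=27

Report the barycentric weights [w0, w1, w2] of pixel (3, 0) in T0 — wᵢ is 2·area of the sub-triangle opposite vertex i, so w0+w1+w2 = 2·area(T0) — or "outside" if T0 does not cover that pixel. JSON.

T0:
  2·area = 20
  edge (6, 2)→(8, 0): d=(2,-2) top-left  bias=+0
  edge (8, 0)→(2, 16): d=(-6,16) right/bottom  bias=-1
  edge (2, 16)→(6, 2): d=(4,-14) top-left  bias=+0
    (3,0)@(7, 1): e=[0,10,10] → █  [on edge]
    (4,0)@(9, 1): e=[4,-22,38] → ·
    (2,1)@(5, 3): e=[0,30,-10] → ·  [on edge]
    (3,1)@(7, 3): e=[4,-2,18] → ·
    (1,2)@(3, 5): e=[0,50,-30] → ·  [on edge]
    (0,3)@(1, 7): e=[0,70,-50] → ·  [on edge]
    (2,3)@(5, 7): e=[8,6,6] → █
    (3,3)@(7, 7): e=[12,-26,34] → ·
    (2,4)@(5, 9): e=[12,-6,14] → ·
    (1,6)@(3, 13): e=[16,2,2] → █
    (2,6)@(5, 13): e=[20,-30,30] → ·
    (1,7)@(3, 15): e=[20,-10,10] → ·
  covered (3 px):
    · · · █ · ·
    · · · · · ·
    · · · · · ·
    · · █ · · ·
    · · · · · ·
    · · · · · ·
    · █ · · · ·
    · · · · · ·
    · · · · · ·
    · · · · · ·
    · · · · · ·
    · · · · · ·

Final: [10,10,0]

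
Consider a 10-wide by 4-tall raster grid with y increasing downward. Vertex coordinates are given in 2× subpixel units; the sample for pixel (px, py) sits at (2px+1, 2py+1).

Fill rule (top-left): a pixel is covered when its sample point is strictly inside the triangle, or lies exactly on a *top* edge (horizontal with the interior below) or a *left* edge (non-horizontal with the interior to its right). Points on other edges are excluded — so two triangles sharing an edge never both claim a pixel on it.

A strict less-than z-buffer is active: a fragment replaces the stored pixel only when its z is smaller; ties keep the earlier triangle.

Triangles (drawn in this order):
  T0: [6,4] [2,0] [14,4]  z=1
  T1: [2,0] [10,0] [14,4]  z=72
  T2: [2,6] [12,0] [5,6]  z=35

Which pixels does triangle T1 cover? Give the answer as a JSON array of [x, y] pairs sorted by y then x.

T0:
  2·area = 32
  edge (6, 4)→(2, 0): d=(-4,-4) top-left  bias=+0
  edge (2, 0)→(14, 4): d=(12,4) right/bottom  bias=-1
  edge (14, 4)→(6, 4): d=(-8,0) right/bottom  bias=-1
    (1,0)@(3, 1): e=[0,8,24] → X  [on edge]
    (2,0)@(5, 1): e=[8,0,24] → .  [on edge]
    (1,1)@(3, 3): e=[-8,32,8] → .
    (2,1)@(5, 3): e=[0,24,8] → X  [on edge]
    (3,1)@(7, 3): e=[8,16,8] → X
    (4,1)@(9, 3): e=[16,8,8] → X
    (5,1)@(11, 3): e=[24,0,8] → .  [on edge]
    (2,2)@(5, 5): e=[-8,48,-8] → .
    (3,2)@(7, 5): e=[0,40,-8] → .  [on edge]
    (4,2)@(9, 5): e=[8,32,-8] → .
    (8,2)@(17, 5): e=[40,0,-8] → .  [on edge]
    (4,3)@(9, 7): e=[0,56,-24] → .  [on edge]
  covered (4 px):
    . X . . . . . . . .
    . . X X X . . . . .
    . . . . . . . . . .
    . . . . . . . . . .
T1:
  2·area = 32
  edge (2, 0)→(10, 0): d=(8,0) top-left  bias=+0
  edge (10, 0)→(14, 4): d=(4,4) right/bottom  bias=-1
  edge (14, 4)→(2, 0): d=(-12,-4) top-left  bias=+0
    (2,0)@(5, 1): e=[8,24,0] → X  [on edge]
    (3,0)@(7, 1): e=[8,16,8] → X
    (4,0)@(9, 1): e=[8,8,16] → X
    (5,0)@(11, 1): e=[8,0,24] → .  [on edge]
    (2,1)@(5, 3): e=[24,32,-24] → .
    (3,1)@(7, 3): e=[24,24,-16] → .
    (4,1)@(9, 3): e=[24,16,-8] → .
    (5,1)@(11, 3): e=[24,8,0] → X  [on edge]
    (6,1)@(13, 3): e=[24,0,8] → .  [on edge]
    (5,2)@(11, 5): e=[40,16,-24] → .
    (7,2)@(15, 5): e=[40,0,-8] → .  [on edge]
    (8,2)@(17, 5): e=[40,-8,0] → .  [on edge]
    (8,3)@(17, 7): e=[56,0,-24] → .  [on edge]
  covered (4 px):
    . . X X X . . . . .
    . . . . . X . . . .
    . . . . . . . . . .
    . . . . . . . . . .
T2:
  2·area = 18
  edge (2, 6)→(12, 0): d=(10,-6) top-left  bias=+0
  edge (12, 0)→(5, 6): d=(-7,6) right/bottom  bias=-1
  edge (5, 6)→(2, 6): d=(-3,0) right/bottom  bias=-1
    (3,1)@(7, 3): e=[0,9,9] → X  [on edge]
    (4,1)@(9, 3): e=[12,-3,9] → .
    (2,2)@(5, 5): e=[8,7,3] → X
    (3,2)@(7, 5): e=[20,-5,3] → .
    (2,3)@(5, 7): e=[28,-7,-3] → .
  covered (2 px):
    . . . . . . . . . .
    . . . X . . . . . .
    . . X . . . . . . .
    . . . . . . . . . .

Answer: [[2,0],[3,0],[4,0],[5,1]]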